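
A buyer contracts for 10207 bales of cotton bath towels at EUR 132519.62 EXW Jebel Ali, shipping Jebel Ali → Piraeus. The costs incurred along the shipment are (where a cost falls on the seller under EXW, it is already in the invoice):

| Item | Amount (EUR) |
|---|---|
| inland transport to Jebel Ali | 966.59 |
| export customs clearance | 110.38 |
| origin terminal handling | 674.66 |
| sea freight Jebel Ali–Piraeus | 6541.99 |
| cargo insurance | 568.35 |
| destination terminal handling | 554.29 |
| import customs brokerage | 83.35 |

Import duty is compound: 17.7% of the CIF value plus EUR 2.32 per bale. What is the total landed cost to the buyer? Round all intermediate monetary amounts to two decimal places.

EXW: the seller makes goods available at their premises; the buyer bears all onward costs.
CIF value = EXW price + inland to port + export clearance + origin terminal + freight + insurance = 132519.62 + 966.59 + 110.38 + 674.66 + 6541.99 + 568.35 = 141381.59
Ad valorem component: 141381.59 × 17.7% = 25024.54
Specific component: 10207 × 2.32 = 23680.24
Import duty = 25024.54 + 23680.24 = 48704.78
Buyer bears: inland to port 966.59 + export clearance 110.38 + origin terminal 674.66 + freight 6541.99 + insurance 568.35 + destination terminal 554.29 + brokerage 83.35 + duty 48704.78 = 58204.39
Landed cost = invoice 132519.62 + 58204.39 = 190724.01

Total landed cost: EUR 190724.01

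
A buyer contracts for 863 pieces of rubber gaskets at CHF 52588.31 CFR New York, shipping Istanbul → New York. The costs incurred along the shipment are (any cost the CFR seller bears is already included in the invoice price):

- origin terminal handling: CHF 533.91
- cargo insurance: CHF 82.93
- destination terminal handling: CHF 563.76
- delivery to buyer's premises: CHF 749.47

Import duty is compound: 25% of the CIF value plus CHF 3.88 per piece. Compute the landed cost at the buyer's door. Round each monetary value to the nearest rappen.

CFR: the seller pays costs through ocean freight to the destination port, but not insurance.
Already in the invoice (seller's account under CFR): origin terminal — exclude.
CIF value = CFR price + insurance = 52588.31 + 82.93 = 52671.24
Ad valorem component: 52671.24 × 25% = 13167.81
Specific component: 863 × 3.88 = 3348.44
Import duty = 13167.81 + 3348.44 = 16516.25
Buyer bears: insurance 82.93 + destination terminal 563.76 + delivery 749.47 + duty 16516.25 = 17912.41
Landed cost = invoice 52588.31 + 17912.41 = 70500.72

Total landed cost: CHF 70500.72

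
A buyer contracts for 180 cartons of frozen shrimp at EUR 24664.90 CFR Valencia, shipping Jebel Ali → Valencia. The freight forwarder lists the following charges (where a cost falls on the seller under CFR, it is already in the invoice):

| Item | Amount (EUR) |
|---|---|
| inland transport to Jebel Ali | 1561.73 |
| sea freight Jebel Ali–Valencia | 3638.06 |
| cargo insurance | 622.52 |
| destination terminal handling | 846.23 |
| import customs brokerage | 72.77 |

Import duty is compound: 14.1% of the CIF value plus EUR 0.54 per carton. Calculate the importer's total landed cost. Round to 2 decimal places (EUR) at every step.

CFR: the seller pays costs through ocean freight to the destination port, but not insurance.
Already in the invoice (seller's account under CFR): inland to port, freight — exclude.
CIF value = CFR price + insurance = 24664.90 + 622.52 = 25287.42
Ad valorem component: 25287.42 × 14.1% = 3565.53
Specific component: 180 × 0.54 = 97.20
Import duty = 3565.53 + 97.20 = 3662.73
Buyer bears: insurance 622.52 + destination terminal 846.23 + brokerage 72.77 + duty 3662.73 = 5204.25
Landed cost = invoice 24664.90 + 5204.25 = 29869.15

Total landed cost: EUR 29869.15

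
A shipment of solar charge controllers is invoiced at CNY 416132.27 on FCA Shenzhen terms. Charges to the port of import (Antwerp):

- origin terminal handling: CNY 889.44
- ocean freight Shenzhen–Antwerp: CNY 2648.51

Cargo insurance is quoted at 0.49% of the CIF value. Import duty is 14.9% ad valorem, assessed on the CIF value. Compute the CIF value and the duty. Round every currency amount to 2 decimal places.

CIF value: CNY 421736.73; import duty: CNY 62838.77

Let C be the CIF value. C = FCA price + pre-shipment costs + freight + 0.49% × C
C − 0.49% × C = 416132.27 + 889.44 + 2648.51
0.9951 × C = 419670.22
C = 419670.22 / 0.9951 = 421736.73
Insurance premium = 0.49% × 421736.73 = 2066.51
Import duty = 421736.73 × 14.9% = 62838.77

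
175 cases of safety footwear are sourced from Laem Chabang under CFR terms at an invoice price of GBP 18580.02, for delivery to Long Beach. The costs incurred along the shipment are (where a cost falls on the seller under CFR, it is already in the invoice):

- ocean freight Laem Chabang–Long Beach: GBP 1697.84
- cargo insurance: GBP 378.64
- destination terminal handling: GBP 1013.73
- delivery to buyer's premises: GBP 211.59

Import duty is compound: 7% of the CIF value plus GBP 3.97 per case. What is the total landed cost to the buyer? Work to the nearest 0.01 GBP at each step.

Total landed cost: GBP 22205.84

CFR: the seller pays costs through ocean freight to the destination port, but not insurance.
Already in the invoice (seller's account under CFR): freight — exclude.
CIF value = CFR price + insurance = 18580.02 + 378.64 = 18958.66
Ad valorem component: 18958.66 × 7% = 1327.11
Specific component: 175 × 3.97 = 694.75
Import duty = 1327.11 + 694.75 = 2021.86
Buyer bears: insurance 378.64 + destination terminal 1013.73 + delivery 211.59 + duty 2021.86 = 3625.82
Landed cost = invoice 18580.02 + 3625.82 = 22205.84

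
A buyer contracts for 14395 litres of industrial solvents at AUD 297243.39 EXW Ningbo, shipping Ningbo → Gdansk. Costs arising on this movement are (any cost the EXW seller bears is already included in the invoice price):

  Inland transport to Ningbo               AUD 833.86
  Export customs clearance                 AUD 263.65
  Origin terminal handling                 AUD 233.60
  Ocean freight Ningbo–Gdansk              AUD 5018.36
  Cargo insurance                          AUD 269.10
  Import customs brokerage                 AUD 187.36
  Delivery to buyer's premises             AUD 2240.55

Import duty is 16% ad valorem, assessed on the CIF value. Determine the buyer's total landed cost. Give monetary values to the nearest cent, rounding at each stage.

EXW: the seller makes goods available at their premises; the buyer bears all onward costs.
CIF value = EXW price + inland to port + export clearance + origin terminal + freight + insurance = 297243.39 + 833.86 + 263.65 + 233.60 + 5018.36 + 269.10 = 303861.96
Import duty = 303861.96 × 16% = 48617.91
Buyer bears: inland to port 833.86 + export clearance 263.65 + origin terminal 233.60 + freight 5018.36 + insurance 269.10 + brokerage 187.36 + delivery 2240.55 + duty 48617.91 = 57664.39
Landed cost = invoice 297243.39 + 57664.39 = 354907.78

Total landed cost: AUD 354907.78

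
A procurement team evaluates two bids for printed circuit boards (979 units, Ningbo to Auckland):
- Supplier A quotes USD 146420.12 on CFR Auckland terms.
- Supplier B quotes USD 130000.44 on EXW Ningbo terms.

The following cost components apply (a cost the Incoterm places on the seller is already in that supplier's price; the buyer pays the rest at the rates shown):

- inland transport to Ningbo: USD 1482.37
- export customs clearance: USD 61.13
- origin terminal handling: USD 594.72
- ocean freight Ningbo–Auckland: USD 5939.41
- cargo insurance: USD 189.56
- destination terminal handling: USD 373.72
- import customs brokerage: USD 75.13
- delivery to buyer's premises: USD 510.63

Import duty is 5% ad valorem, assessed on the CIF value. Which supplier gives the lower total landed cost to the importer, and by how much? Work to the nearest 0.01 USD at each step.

Supplier A (CFR):
CIF value = CFR price + insurance = 146420.12 + 189.56 = 146609.68
Import duty = 146609.68 × 5% = 7330.48
Buyer bears (A): 189.56 + 373.72 + 75.13 + 510.63 = 1149.04
Landed cost (A) = invoice 146420.12 + 1149.04 + duty 7330.48 = 154899.64
Supplier B (EXW):
CIF value = EXW price + inland to port + export clearance + origin terminal + freight + insurance = 130000.44 + 1482.37 + 61.13 + 594.72 + 5939.41 + 189.56 = 138267.63
Import duty = 138267.63 × 5% = 6913.38
Buyer bears (B): 1482.37 + 61.13 + 594.72 + 5939.41 + 189.56 + 373.72 + 75.13 + 510.63 = 9226.67
Landed cost (B) = invoice 130000.44 + 9226.67 + duty 6913.38 = 146140.49
Difference = |154899.64 − 146140.49| = 8759.15

Supplier B is cheaper by USD 8759.15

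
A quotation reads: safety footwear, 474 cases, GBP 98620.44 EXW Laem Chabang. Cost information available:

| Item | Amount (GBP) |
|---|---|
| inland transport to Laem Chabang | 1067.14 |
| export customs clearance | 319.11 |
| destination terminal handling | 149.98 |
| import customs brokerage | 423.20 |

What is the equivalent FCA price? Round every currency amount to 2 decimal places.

Not relevant to the conversion: destination terminal, brokerage — on the buyer under both terms; not part of either seller's price.
From EXW to FCA, the seller additionally bears: inland to port, export clearance.
FCA price = 98620.44 + 1067.14 + 319.11 = 100006.69

FCA price: GBP 100006.69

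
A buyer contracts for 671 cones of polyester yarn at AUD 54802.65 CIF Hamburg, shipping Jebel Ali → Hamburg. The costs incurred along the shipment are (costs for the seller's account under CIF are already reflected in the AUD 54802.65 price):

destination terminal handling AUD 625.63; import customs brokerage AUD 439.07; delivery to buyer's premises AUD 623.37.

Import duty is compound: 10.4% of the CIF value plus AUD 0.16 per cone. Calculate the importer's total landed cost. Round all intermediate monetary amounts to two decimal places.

Total landed cost: AUD 62297.56

CIF: the seller pays costs through ocean freight and marine insurance to the destination port.
The CIF price already equals the CIF value: 54802.65
Ad valorem component: 54802.65 × 10.4% = 5699.48
Specific component: 671 × 0.16 = 107.36
Import duty = 5699.48 + 107.36 = 5806.84
Buyer bears: destination terminal 625.63 + brokerage 439.07 + delivery 623.37 + duty 5806.84 = 7494.91
Landed cost = invoice 54802.65 + 7494.91 = 62297.56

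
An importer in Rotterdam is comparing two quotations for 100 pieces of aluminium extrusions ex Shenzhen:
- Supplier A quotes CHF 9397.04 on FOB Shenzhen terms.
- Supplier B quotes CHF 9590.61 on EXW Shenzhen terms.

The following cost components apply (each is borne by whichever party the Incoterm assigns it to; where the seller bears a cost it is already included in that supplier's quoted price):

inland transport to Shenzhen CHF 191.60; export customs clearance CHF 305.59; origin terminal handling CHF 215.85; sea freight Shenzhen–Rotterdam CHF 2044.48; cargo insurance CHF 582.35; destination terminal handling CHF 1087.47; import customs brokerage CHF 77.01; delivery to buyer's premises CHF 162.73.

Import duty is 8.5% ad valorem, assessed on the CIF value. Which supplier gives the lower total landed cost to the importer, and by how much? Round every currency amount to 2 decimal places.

Supplier A (FOB):
CIF value = FOB price + freight + insurance = 9397.04 + 2044.48 + 582.35 = 12023.87
Import duty = 12023.87 × 8.5% = 1022.03
Buyer bears (A): 2044.48 + 582.35 + 1087.47 + 77.01 + 162.73 = 3954.04
Landed cost (A) = invoice 9397.04 + 3954.04 + duty 1022.03 = 14373.11
Supplier B (EXW):
CIF value = EXW price + inland to port + export clearance + origin terminal + freight + insurance = 9590.61 + 191.60 + 305.59 + 215.85 + 2044.48 + 582.35 = 12930.48
Import duty = 12930.48 × 8.5% = 1099.09
Buyer bears (B): 191.60 + 305.59 + 215.85 + 2044.48 + 582.35 + 1087.47 + 77.01 + 162.73 = 4667.08
Landed cost (B) = invoice 9590.61 + 4667.08 + duty 1099.09 = 15356.78
Difference = |14373.11 − 15356.78| = 983.67

Supplier A is cheaper by CHF 983.67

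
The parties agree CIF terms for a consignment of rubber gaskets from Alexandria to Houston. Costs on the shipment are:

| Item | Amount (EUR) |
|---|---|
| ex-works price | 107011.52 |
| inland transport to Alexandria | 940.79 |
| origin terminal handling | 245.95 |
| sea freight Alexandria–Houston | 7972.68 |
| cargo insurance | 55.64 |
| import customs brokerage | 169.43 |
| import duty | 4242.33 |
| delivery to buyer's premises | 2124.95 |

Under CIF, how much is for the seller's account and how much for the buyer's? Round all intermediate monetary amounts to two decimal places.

Seller: EUR 116226.58; buyer: EUR 6536.71

CIF: the seller pays costs through ocean freight and marine insurance to the destination port.
Seller's account: goods 107011.52 + inland to port 940.79 + origin terminal 245.95 + freight 7972.68 + insurance 55.64 = 116226.58
Buyer's account: brokerage 169.43 + duty 4242.33 + delivery 2124.95 = 6536.71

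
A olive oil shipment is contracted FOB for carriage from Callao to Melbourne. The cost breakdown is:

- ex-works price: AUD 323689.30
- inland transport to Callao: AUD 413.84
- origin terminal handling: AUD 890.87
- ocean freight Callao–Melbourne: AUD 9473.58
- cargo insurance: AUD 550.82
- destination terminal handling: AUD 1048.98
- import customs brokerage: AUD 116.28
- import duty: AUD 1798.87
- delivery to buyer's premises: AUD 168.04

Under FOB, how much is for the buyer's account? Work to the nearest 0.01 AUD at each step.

FOB: the seller bears costs until goods are on board at the origin port; the buyer bears freight, insurance and all costs thereafter.
Seller's account: goods 323689.30 + inland to port 413.84 + origin terminal 890.87 = 324994.01
Buyer's account: freight 9473.58 + insurance 550.82 + destination terminal 1048.98 + brokerage 116.28 + duty 1798.87 + delivery 168.04 = 13156.57

Buyer's account: AUD 13156.57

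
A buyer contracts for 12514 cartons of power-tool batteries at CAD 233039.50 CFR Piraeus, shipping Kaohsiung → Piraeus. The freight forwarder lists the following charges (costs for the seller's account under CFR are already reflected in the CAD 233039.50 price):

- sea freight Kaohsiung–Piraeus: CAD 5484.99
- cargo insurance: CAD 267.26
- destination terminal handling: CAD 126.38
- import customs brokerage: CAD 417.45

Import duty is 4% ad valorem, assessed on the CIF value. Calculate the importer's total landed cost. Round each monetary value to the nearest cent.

Total landed cost: CAD 243182.86

CFR: the seller pays costs through ocean freight to the destination port, but not insurance.
Already in the invoice (seller's account under CFR): freight — exclude.
CIF value = CFR price + insurance = 233039.50 + 267.26 = 233306.76
Import duty = 233306.76 × 4% = 9332.27
Buyer bears: insurance 267.26 + destination terminal 126.38 + brokerage 417.45 + duty 9332.27 = 10143.36
Landed cost = invoice 233039.50 + 10143.36 = 243182.86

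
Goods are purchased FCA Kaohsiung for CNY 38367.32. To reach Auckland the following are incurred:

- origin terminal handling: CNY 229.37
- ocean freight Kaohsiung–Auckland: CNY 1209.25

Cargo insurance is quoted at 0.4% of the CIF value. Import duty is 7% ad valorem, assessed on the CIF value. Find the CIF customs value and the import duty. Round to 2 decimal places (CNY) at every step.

Let C be the CIF value. C = FCA price + pre-shipment costs + freight + 0.4% × C
C − 0.4% × C = 38367.32 + 229.37 + 1209.25
0.996 × C = 39805.94
C = 39805.94 / 0.996 = 39965.80
Insurance premium = 0.4% × 39965.80 = 159.86
Import duty = 39965.80 × 7% = 2797.61

CIF value: CNY 39965.80; import duty: CNY 2797.61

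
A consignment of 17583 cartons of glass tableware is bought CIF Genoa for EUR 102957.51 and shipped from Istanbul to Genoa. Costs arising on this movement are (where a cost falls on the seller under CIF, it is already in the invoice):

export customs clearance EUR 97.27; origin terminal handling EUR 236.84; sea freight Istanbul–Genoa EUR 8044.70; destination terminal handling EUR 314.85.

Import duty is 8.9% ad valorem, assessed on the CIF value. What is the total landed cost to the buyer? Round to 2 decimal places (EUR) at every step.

CIF: the seller pays costs through ocean freight and marine insurance to the destination port.
Already in the invoice (seller's account under CIF): export clearance, origin terminal, freight — exclude.
The CIF price already equals the CIF value: 102957.51
Import duty = 102957.51 × 8.9% = 9163.22
Buyer bears: destination terminal 314.85 + duty 9163.22 = 9478.07
Landed cost = invoice 102957.51 + 9478.07 = 112435.58

Total landed cost: EUR 112435.58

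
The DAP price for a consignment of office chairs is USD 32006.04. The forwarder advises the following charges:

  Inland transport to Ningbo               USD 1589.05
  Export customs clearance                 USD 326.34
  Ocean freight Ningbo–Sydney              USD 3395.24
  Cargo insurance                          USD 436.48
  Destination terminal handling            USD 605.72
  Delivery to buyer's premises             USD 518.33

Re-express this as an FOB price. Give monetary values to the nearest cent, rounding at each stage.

FOB price: USD 27050.27

Not relevant to the conversion: inland to port, export clearance — on the seller under both DAP and FOB; already in the DAP price and stays in the FOB price.
From DAP to FOB, the seller no longer bears: freight, insurance, destination terminal, delivery.
FOB price = 32006.04 − 3395.24 − 436.48 − 605.72 − 518.33 = 27050.27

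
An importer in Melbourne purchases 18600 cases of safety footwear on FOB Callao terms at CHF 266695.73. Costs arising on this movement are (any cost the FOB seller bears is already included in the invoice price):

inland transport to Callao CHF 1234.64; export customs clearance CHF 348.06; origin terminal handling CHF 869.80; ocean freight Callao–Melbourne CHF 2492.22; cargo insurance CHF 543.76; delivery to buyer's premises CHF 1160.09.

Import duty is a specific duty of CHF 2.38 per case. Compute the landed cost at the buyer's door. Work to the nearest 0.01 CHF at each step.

FOB: the seller bears costs until goods are on board at the origin port; the buyer bears freight, insurance and all costs thereafter.
Already in the invoice (seller's account under FOB): inland to port, export clearance, origin terminal — exclude.
CIF value = FOB price + freight + insurance = 266695.73 + 2492.22 + 543.76 = 269731.71
Import duty = 18600 × 2.38 = 44268.00
Buyer bears: freight 2492.22 + insurance 543.76 + delivery 1160.09 + duty 44268.00 = 48464.07
Landed cost = invoice 266695.73 + 48464.07 = 315159.80

Total landed cost: CHF 315159.80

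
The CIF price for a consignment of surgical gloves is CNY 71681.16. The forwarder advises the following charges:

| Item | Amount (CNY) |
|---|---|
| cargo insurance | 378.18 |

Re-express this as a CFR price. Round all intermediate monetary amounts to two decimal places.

CFR price: CNY 71302.98

From CIF to CFR, the seller no longer bears: insurance.
CFR price = 71681.16 − 378.18 = 71302.98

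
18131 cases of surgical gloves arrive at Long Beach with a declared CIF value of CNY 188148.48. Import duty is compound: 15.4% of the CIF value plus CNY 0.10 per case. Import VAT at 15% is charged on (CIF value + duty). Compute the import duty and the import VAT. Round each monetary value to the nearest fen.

Ad valorem component: 188148.48 × 15.4% = 28974.87
Specific component: 18131 × 0.10 = 1813.10
Import duty = 28974.87 + 1813.10 = 30787.97
VAT base = CIF + duty = 188148.48 + 30787.97 = 218936.45
Import VAT = 218936.45 × 15% = 32840.47

Import duty: CNY 30787.97; import VAT: CNY 32840.47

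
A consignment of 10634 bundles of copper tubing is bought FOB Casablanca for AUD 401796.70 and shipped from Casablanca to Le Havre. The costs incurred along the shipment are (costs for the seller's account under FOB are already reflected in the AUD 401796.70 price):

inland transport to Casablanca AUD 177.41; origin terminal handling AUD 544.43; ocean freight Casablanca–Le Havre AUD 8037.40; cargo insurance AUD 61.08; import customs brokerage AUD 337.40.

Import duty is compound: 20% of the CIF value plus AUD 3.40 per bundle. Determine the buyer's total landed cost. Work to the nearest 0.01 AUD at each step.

Total landed cost: AUD 528367.22

FOB: the seller bears costs until goods are on board at the origin port; the buyer bears freight, insurance and all costs thereafter.
Already in the invoice (seller's account under FOB): inland to port, origin terminal — exclude.
CIF value = FOB price + freight + insurance = 401796.70 + 8037.40 + 61.08 = 409895.18
Ad valorem component: 409895.18 × 20% = 81979.04
Specific component: 10634 × 3.40 = 36155.60
Import duty = 81979.04 + 36155.60 = 118134.64
Buyer bears: freight 8037.40 + insurance 61.08 + brokerage 337.40 + duty 118134.64 = 126570.52
Landed cost = invoice 401796.70 + 126570.52 = 528367.22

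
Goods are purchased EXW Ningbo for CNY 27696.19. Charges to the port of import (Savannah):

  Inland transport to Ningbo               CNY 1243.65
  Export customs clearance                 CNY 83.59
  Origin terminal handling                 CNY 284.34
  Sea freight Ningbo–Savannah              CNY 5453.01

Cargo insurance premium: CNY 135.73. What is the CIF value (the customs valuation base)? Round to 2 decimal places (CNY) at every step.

CIF value: CNY 34896.51

CIF = EXW price + pre-shipment costs + freight + insurance
CIF = 27696.19 + 1243.65 + 83.59 + 284.34 + 5453.01 + 135.73 = 34896.51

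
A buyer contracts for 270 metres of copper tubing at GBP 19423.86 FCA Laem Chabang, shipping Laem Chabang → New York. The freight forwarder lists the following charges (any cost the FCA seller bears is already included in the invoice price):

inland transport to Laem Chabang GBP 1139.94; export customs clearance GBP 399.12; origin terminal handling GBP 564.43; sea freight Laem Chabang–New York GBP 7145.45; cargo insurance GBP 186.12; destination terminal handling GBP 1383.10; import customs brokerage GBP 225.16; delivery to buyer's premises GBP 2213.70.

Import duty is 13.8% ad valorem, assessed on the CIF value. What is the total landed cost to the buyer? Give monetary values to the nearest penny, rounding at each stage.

FCA: the seller delivers export-cleared goods to the carrier; the buyer bears costs from that point.
Already in the invoice (seller's account under FCA): inland to port, export clearance — exclude.
CIF value = FCA price + origin terminal + freight + insurance = 19423.86 + 564.43 + 7145.45 + 186.12 = 27319.86
Import duty = 27319.86 × 13.8% = 3770.14
Buyer bears: origin terminal 564.43 + freight 7145.45 + insurance 186.12 + destination terminal 1383.10 + brokerage 225.16 + delivery 2213.70 + duty 3770.14 = 15488.10
Landed cost = invoice 19423.86 + 15488.10 = 34911.96

Total landed cost: GBP 34911.96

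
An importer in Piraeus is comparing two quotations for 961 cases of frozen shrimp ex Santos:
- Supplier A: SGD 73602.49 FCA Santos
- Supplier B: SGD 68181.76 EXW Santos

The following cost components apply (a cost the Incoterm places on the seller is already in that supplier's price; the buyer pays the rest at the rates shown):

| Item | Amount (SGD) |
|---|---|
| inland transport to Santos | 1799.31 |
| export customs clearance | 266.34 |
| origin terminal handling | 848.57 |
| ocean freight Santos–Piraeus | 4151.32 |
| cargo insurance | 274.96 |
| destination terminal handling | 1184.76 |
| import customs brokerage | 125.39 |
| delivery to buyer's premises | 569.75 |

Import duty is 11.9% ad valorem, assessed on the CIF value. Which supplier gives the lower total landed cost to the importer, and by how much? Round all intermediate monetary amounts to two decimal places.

Supplier A (FCA):
CIF value = FCA price + origin terminal + freight + insurance = 73602.49 + 848.57 + 4151.32 + 274.96 = 78877.34
Import duty = 78877.34 × 11.9% = 9386.40
Buyer bears (A): 848.57 + 4151.32 + 274.96 + 1184.76 + 125.39 + 569.75 = 7154.75
Landed cost (A) = invoice 73602.49 + 7154.75 + duty 9386.40 = 90143.64
Supplier B (EXW):
CIF value = EXW price + inland to port + export clearance + origin terminal + freight + insurance = 68181.76 + 1799.31 + 266.34 + 848.57 + 4151.32 + 274.96 = 75522.26
Import duty = 75522.26 × 11.9% = 8987.15
Buyer bears (B): 1799.31 + 266.34 + 848.57 + 4151.32 + 274.96 + 1184.76 + 125.39 + 569.75 = 9220.40
Landed cost (B) = invoice 68181.76 + 9220.40 + duty 8987.15 = 86389.31
Difference = |90143.64 − 86389.31| = 3754.33

Supplier B is cheaper by SGD 3754.33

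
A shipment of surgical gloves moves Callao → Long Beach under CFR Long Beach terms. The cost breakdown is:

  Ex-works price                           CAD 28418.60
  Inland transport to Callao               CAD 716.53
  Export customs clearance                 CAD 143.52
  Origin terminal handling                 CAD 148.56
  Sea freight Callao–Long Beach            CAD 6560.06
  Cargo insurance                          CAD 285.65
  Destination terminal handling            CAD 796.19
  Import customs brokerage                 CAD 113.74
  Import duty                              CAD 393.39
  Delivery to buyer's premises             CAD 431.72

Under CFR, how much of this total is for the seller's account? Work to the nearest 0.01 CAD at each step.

Seller's account: CAD 35987.27

CFR: the seller pays costs through ocean freight to the destination port, but not insurance.
Seller's account: goods 28418.60 + inland to port 716.53 + export clearance 143.52 + origin terminal 148.56 + freight 6560.06 = 35987.27
Buyer's account: insurance 285.65 + destination terminal 796.19 + brokerage 113.74 + duty 393.39 + delivery 431.72 = 2020.69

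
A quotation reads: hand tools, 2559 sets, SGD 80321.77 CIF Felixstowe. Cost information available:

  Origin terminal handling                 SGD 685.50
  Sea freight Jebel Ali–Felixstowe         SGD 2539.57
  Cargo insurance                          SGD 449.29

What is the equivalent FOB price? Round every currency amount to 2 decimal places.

Not relevant to the conversion: origin terminal — on the seller under both CIF and FOB; already in the CIF price and stays in the FOB price.
From CIF to FOB, the seller no longer bears: freight, insurance.
FOB price = 80321.77 − 2539.57 − 449.29 = 77332.91

FOB price: SGD 77332.91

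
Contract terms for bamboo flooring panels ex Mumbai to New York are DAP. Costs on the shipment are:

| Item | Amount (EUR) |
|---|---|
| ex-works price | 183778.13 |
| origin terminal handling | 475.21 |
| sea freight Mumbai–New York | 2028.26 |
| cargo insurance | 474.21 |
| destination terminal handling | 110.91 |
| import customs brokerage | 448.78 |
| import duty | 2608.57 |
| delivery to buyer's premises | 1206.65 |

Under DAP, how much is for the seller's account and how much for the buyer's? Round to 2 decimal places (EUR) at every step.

Seller: EUR 188073.37; buyer: EUR 3057.35

DAP: the seller bears all costs to the named destination except import duty and clearance.
Seller's account: goods 183778.13 + origin terminal 475.21 + freight 2028.26 + insurance 474.21 + destination terminal 110.91 + delivery 1206.65 = 188073.37
Buyer's account: brokerage 448.78 + duty 2608.57 = 3057.35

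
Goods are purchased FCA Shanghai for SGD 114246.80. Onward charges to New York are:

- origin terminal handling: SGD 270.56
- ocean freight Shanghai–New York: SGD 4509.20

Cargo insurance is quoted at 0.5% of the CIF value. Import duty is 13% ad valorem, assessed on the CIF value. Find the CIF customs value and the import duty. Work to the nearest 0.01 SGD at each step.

CIF value: SGD 119624.68; import duty: SGD 15551.21

Let C be the CIF value. C = FCA price + pre-shipment costs + freight + 0.5% × C
C − 0.5% × C = 114246.80 + 270.56 + 4509.20
0.995 × C = 119026.56
C = 119026.56 / 0.995 = 119624.68
Insurance premium = 0.5% × 119624.68 = 598.12
Import duty = 119624.68 × 13% = 15551.21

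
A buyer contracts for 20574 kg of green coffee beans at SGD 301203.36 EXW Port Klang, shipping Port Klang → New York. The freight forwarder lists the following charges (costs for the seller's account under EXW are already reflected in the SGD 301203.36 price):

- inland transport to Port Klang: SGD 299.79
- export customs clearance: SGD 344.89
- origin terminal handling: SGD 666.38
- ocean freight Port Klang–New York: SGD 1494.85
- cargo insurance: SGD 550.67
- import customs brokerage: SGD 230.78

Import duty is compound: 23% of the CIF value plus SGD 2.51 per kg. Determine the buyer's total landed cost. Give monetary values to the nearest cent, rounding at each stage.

EXW: the seller makes goods available at their premises; the buyer bears all onward costs.
CIF value = EXW price + inland to port + export clearance + origin terminal + freight + insurance = 301203.36 + 299.79 + 344.89 + 666.38 + 1494.85 + 550.67 = 304559.94
Ad valorem component: 304559.94 × 23% = 70048.79
Specific component: 20574 × 2.51 = 51640.74
Import duty = 70048.79 + 51640.74 = 121689.53
Buyer bears: inland to port 299.79 + export clearance 344.89 + origin terminal 666.38 + freight 1494.85 + insurance 550.67 + brokerage 230.78 + duty 121689.53 = 125276.89
Landed cost = invoice 301203.36 + 125276.89 = 426480.25

Total landed cost: SGD 426480.25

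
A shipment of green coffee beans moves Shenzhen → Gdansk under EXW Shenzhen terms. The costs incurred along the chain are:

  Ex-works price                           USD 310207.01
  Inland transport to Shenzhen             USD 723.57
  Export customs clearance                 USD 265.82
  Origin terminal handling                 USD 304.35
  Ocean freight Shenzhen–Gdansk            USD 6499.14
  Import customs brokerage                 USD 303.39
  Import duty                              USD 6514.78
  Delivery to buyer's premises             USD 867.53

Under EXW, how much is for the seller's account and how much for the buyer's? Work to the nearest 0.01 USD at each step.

Seller: USD 310207.01; buyer: USD 15478.58

EXW: the seller makes goods available at their premises; the buyer bears all onward costs.
Seller's account: goods 310207.01 = 310207.01
Buyer's account: inland to port 723.57 + export clearance 265.82 + origin terminal 304.35 + freight 6499.14 + brokerage 303.39 + duty 6514.78 + delivery 867.53 = 15478.58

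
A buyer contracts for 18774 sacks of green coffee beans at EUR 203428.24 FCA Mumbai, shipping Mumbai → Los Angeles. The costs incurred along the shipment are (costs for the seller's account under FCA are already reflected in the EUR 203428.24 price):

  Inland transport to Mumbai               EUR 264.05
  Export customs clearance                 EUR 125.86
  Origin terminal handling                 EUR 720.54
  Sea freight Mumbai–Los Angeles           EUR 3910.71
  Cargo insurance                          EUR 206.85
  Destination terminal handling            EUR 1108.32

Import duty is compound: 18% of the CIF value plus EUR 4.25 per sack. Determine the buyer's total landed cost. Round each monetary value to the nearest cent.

FCA: the seller delivers export-cleared goods to the carrier; the buyer bears costs from that point.
Already in the invoice (seller's account under FCA): inland to port, export clearance — exclude.
CIF value = FCA price + origin terminal + freight + insurance = 203428.24 + 720.54 + 3910.71 + 206.85 = 208266.34
Ad valorem component: 208266.34 × 18% = 37487.94
Specific component: 18774 × 4.25 = 79789.50
Import duty = 37487.94 + 79789.50 = 117277.44
Buyer bears: origin terminal 720.54 + freight 3910.71 + insurance 206.85 + destination terminal 1108.32 + duty 117277.44 = 123223.86
Landed cost = invoice 203428.24 + 123223.86 = 326652.10

Total landed cost: EUR 326652.10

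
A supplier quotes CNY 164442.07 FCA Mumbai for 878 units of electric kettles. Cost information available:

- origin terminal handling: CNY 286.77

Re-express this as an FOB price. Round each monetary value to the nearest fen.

From FCA to FOB, the seller additionally bears: origin terminal.
FOB price = 164442.07 + 286.77 = 164728.84

FOB price: CNY 164728.84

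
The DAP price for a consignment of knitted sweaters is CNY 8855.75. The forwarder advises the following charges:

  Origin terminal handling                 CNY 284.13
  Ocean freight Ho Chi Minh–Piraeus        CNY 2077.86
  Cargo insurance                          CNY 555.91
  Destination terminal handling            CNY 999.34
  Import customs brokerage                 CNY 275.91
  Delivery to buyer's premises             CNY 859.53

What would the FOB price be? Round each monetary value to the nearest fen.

FOB price: CNY 4363.11

Not relevant to the conversion: origin terminal — on the seller under both DAP and FOB; already in the DAP price and stays in the FOB price. brokerage — on the buyer under both terms; not part of either seller's price.
From DAP to FOB, the seller no longer bears: freight, insurance, destination terminal, delivery.
FOB price = 8855.75 − 2077.86 − 555.91 − 999.34 − 859.53 = 4363.11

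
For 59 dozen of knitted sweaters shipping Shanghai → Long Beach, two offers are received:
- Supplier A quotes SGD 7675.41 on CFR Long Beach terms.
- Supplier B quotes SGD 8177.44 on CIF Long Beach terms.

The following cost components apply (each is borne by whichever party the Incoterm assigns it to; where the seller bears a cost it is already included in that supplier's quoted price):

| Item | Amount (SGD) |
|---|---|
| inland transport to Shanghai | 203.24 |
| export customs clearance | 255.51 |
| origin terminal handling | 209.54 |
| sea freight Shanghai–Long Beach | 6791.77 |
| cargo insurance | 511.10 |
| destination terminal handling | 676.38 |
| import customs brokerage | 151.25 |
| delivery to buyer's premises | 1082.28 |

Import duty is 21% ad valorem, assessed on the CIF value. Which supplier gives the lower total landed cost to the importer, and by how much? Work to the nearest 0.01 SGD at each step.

Supplier A (CFR):
CIF value = CFR price + insurance = 7675.41 + 511.10 = 8186.51
Import duty = 8186.51 × 21% = 1719.17
Buyer bears (A): 511.10 + 676.38 + 151.25 + 1082.28 = 2421.01
Landed cost (A) = invoice 7675.41 + 2421.01 + duty 1719.17 = 11815.59
Supplier B (CIF):
The CIF price already equals the CIF value: 8177.44
Import duty = 8177.44 × 21% = 1717.26
Buyer bears (B): 676.38 + 151.25 + 1082.28 = 1909.91
Landed cost (B) = invoice 8177.44 + 1909.91 + duty 1717.26 = 11804.61
Difference = |11815.59 − 11804.61| = 10.98

Supplier B is cheaper by SGD 10.98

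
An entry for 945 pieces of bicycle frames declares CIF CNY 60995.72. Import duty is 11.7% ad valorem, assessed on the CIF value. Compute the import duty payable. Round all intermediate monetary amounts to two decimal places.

Import duty: CNY 7136.50

Import duty = 60995.72 × 11.7% = 7136.50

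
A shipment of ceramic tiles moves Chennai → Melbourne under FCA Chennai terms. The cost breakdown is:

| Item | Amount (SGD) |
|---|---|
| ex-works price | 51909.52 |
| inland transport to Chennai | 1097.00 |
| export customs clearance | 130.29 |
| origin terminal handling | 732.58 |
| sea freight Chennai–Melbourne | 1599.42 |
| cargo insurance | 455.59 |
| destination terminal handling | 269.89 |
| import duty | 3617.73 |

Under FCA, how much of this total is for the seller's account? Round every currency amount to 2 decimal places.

FCA: the seller delivers export-cleared goods to the carrier; the buyer bears costs from that point.
Seller's account: goods 51909.52 + inland to port 1097.00 + export clearance 130.29 = 53136.81
Buyer's account: origin terminal 732.58 + freight 1599.42 + insurance 455.59 + destination terminal 269.89 + duty 3617.73 = 6675.21

Seller's account: SGD 53136.81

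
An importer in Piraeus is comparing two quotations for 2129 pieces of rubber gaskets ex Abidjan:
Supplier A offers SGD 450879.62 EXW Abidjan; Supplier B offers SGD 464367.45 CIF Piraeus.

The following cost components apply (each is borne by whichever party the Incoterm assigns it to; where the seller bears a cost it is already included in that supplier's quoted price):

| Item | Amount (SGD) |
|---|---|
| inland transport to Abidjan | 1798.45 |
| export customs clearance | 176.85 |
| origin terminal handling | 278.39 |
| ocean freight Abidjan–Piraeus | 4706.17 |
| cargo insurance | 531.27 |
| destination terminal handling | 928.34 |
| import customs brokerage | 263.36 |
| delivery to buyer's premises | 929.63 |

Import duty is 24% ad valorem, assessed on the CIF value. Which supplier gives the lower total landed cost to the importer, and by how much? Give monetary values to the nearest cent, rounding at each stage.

Supplier A is cheaper by SGD 7435.91

Supplier A (EXW):
CIF value = EXW price + inland to port + export clearance + origin terminal + freight + insurance = 450879.62 + 1798.45 + 176.85 + 278.39 + 4706.17 + 531.27 = 458370.75
Import duty = 458370.75 × 24% = 110008.98
Buyer bears (A): 1798.45 + 176.85 + 278.39 + 4706.17 + 531.27 + 928.34 + 263.36 + 929.63 = 9612.46
Landed cost (A) = invoice 450879.62 + 9612.46 + duty 110008.98 = 570501.06
Supplier B (CIF):
The CIF price already equals the CIF value: 464367.45
Import duty = 464367.45 × 24% = 111448.19
Buyer bears (B): 928.34 + 263.36 + 929.63 = 2121.33
Landed cost (B) = invoice 464367.45 + 2121.33 + duty 111448.19 = 577936.97
Difference = |570501.06 − 577936.97| = 7435.91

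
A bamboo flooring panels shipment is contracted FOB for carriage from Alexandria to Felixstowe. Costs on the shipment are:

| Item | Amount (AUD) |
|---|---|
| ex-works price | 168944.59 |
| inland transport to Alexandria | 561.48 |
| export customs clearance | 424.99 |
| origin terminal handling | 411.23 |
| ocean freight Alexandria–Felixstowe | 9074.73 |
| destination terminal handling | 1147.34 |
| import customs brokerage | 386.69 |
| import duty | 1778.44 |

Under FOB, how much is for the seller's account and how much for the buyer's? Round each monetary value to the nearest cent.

FOB: the seller bears costs until goods are on board at the origin port; the buyer bears freight, insurance and all costs thereafter.
Seller's account: goods 168944.59 + inland to port 561.48 + export clearance 424.99 + origin terminal 411.23 = 170342.29
Buyer's account: freight 9074.73 + destination terminal 1147.34 + brokerage 386.69 + duty 1778.44 = 12387.20

Seller: AUD 170342.29; buyer: AUD 12387.20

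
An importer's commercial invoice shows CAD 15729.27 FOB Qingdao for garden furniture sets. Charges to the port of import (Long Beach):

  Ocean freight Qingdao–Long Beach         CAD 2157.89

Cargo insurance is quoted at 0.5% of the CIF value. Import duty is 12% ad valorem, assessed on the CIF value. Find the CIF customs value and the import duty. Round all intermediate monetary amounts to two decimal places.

Let C be the CIF value. C = FOB price + freight + 0.5% × C
C − 0.5% × C = 15729.27 + 2157.89
0.995 × C = 17887.16
C = 17887.16 / 0.995 = 17977.05
Insurance premium = 0.5% × 17977.05 = 89.89
Import duty = 17977.05 × 12% = 2157.25

CIF value: CAD 17977.05; import duty: CAD 2157.25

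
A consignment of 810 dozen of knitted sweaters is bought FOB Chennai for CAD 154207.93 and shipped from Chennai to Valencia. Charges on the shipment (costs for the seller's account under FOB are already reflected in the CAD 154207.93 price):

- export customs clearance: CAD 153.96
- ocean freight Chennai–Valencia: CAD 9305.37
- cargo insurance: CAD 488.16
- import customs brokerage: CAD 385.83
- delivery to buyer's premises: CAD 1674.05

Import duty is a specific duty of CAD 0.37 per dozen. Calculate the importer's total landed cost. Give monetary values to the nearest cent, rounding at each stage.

FOB: the seller bears costs until goods are on board at the origin port; the buyer bears freight, insurance and all costs thereafter.
Already in the invoice (seller's account under FOB): export clearance — exclude.
CIF value = FOB price + freight + insurance = 154207.93 + 9305.37 + 488.16 = 164001.46
Import duty = 810 × 0.37 = 299.70
Buyer bears: freight 9305.37 + insurance 488.16 + brokerage 385.83 + delivery 1674.05 + duty 299.70 = 12153.11
Landed cost = invoice 154207.93 + 12153.11 = 166361.04

Total landed cost: CAD 166361.04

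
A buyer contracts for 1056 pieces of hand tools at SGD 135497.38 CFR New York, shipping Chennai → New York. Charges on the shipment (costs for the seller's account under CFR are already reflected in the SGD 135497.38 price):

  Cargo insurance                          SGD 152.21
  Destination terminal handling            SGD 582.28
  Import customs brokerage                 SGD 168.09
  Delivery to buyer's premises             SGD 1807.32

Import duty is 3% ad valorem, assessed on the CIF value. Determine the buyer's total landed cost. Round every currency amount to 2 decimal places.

Total landed cost: SGD 142276.77

CFR: the seller pays costs through ocean freight to the destination port, but not insurance.
CIF value = CFR price + insurance = 135497.38 + 152.21 = 135649.59
Import duty = 135649.59 × 3% = 4069.49
Buyer bears: insurance 152.21 + destination terminal 582.28 + brokerage 168.09 + delivery 1807.32 + duty 4069.49 = 6779.39
Landed cost = invoice 135497.38 + 6779.39 = 142276.77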